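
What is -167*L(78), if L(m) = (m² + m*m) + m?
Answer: -2045082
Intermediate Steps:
L(m) = m + 2*m² (L(m) = (m² + m²) + m = 2*m² + m = m + 2*m²)
-167*L(78) = -13026*(1 + 2*78) = -13026*(1 + 156) = -13026*157 = -167*12246 = -2045082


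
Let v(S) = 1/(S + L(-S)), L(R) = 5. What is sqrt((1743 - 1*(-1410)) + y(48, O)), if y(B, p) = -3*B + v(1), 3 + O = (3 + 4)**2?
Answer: sqrt(108330)/6 ≈ 54.856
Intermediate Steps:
v(S) = 1/(5 + S) (v(S) = 1/(S + 5) = 1/(5 + S))
O = 46 (O = -3 + (3 + 4)**2 = -3 + 7**2 = -3 + 49 = 46)
y(B, p) = 1/6 - 3*B (y(B, p) = -3*B + 1/(5 + 1) = -3*B + 1/6 = 1/6 - 3*B)
sqrt((1743 - 1*(-1410)) + y(48, O)) = sqrt((1743 - 1*(-1410)) + (1/6 - 3*48)) = sqrt((1743 + 1410) + (1/6 - 144)) = sqrt(3153 - 863/6) = sqrt(18055/6) = sqrt(108330)/6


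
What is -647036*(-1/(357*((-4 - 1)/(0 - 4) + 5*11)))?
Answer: 2588144/80325 ≈ 32.221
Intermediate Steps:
-647036*(-1/(357*((-4 - 1)/(0 - 4) + 5*11))) = -647036*(-1/(357*(-5/(-4) + 55))) = -647036*(-1/(357*(-5*(-¼) + 55))) = -647036*(-1/(357*(5/4 + 55))) = -647036/((-357*225/4)) = -647036/(-80325/4) = -647036*(-4/80325) = 2588144/80325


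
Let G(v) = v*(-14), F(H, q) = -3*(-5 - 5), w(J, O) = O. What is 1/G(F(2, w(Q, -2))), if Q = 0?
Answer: -1/420 ≈ -0.0023810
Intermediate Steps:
F(H, q) = 30 (F(H, q) = -3*(-10) = 30)
G(v) = -14*v
1/G(F(2, w(Q, -2))) = 1/(-14*30) = 1/(-420) = -1/420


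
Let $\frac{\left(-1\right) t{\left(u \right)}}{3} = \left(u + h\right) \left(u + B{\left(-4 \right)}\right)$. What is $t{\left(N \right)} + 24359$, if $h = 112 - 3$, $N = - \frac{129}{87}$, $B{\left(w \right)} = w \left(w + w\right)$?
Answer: $\frac{12207629}{841} \approx 14516.0$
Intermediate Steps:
$B{\left(w \right)} = 2 w^{2}$ ($B{\left(w \right)} = w 2 w = 2 w^{2}$)
$N = - \frac{43}{29}$ ($N = \left(-129\right) \frac{1}{87} = - \frac{43}{29} \approx -1.4828$)
$h = 109$ ($h = 112 - 3 = 109$)
$t{\left(u \right)} = - 3 \left(32 + u\right) \left(109 + u\right)$ ($t{\left(u \right)} = - 3 \left(u + 109\right) \left(u + 2 \left(-4\right)^{2}\right) = - 3 \left(109 + u\right) \left(u + 2 \cdot 16\right) = - 3 \left(109 + u\right) \left(u + 32\right) = - 3 \left(109 + u\right) \left(32 + u\right) = - 3 \left(32 + u\right) \left(109 + u\right)$)
$t{\left(N \right)} + 24359 = \left(-10464 - - \frac{18189}{29} - 3 \left(- \frac{43}{29}\right)^{2}\right) + 24359 = \left(-10464 + \frac{18189}{29} - \frac{5547}{841}\right) + 24359 = - \frac{8278290}{841} + 24359 = \frac{12207629}{841}$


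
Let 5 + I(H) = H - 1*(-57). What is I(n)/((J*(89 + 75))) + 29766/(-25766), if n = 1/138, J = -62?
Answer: -20976048763/18077219472 ≈ -1.1604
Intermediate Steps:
n = 1/138 ≈ 0.0072464
I(H) = 52 + H (I(H) = -5 + (H - 1*(-57)) = -5 + (H + 57) = -5 + (57 + H) = 52 + H)
I(n)/((J*(89 + 75))) + 29766/(-25766) = (52 + 1/138)/((-62*(89 + 75))) + 29766/(-25766) = 7177/(138*((-62*164))) + 29766*(-1/25766) = (7177/138)/(-10168) - 14883/12883 = (7177/138)*(-1/10168) - 14883/12883 = -7177/1403184 - 14883/12883 = -20976048763/18077219472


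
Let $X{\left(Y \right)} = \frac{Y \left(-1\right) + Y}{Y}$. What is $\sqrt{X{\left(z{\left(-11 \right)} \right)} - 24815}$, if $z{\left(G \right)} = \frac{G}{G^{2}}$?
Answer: $i \sqrt{24815} \approx 157.53 i$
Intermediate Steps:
$z{\left(G \right)} = \frac{1}{G}$ ($z{\left(G \right)} = \frac{G}{G^{2}} = \frac{1}{G}$)
$X{\left(Y \right)} = 0$ ($X{\left(Y \right)} = \frac{- Y + Y}{Y} = \frac{0}{Y} = 0$)
$\sqrt{X{\left(z{\left(-11 \right)} \right)} - 24815} = \sqrt{0 - 24815} = \sqrt{-24815} = i \sqrt{24815}$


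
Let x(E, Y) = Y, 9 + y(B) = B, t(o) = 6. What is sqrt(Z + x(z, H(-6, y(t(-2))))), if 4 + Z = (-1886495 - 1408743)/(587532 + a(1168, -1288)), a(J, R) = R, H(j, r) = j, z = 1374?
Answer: I*sqrt(1342158445358)/293122 ≈ 3.9523*I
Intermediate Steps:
y(B) = -9 + B
Z = -2820107/293122 (Z = -4 + (-1886495 - 1408743)/(587532 - 1288) = -4 - 3295238/586244 = -4 - 3295238*1/586244 = -4 - 1647619/293122 = -2820107/293122 ≈ -9.6209)
sqrt(Z + x(z, H(-6, y(t(-2))))) = sqrt(-2820107/293122 - 6) = sqrt(-4578839/293122) = I*sqrt(1342158445358)/293122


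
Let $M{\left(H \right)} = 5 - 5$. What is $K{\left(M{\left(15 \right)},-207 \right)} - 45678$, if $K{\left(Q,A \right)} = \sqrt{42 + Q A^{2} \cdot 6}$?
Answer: $-45678 + \sqrt{42} \approx -45672.0$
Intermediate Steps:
$M{\left(H \right)} = 0$ ($M{\left(H \right)} = 5 - 5 = 0$)
$K{\left(Q,A \right)} = \sqrt{42 + 6 Q A^{2}}$
$K{\left(M{\left(15 \right)},-207 \right)} - 45678 = \sqrt{42 + 6 \cdot 0 \left(-207\right)^{2}} - 45678 = \sqrt{42 + 6 \cdot 0 \cdot 42849} - 45678 = \sqrt{42 + 0} - 45678 = \sqrt{42} - 45678 = -45678 + \sqrt{42}$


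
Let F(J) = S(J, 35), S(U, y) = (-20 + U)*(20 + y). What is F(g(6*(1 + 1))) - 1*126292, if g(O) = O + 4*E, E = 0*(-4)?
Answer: -126732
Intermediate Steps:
E = 0
g(O) = O (g(O) = O + 4*0 = O + 0 = O)
F(J) = -1100 + 55*J (F(J) = -400 - 20*35 + 20*J + J*35 = -400 - 700 + 20*J + 35*J = -1100 + 55*J)
F(g(6*(1 + 1))) - 1*126292 = (-1100 + 55*(6*(1 + 1))) - 1*126292 = (-1100 + 55*(6*2)) - 126292 = (-1100 + 55*12) - 126292 = (-1100 + 660) - 126292 = -440 - 126292 = -126732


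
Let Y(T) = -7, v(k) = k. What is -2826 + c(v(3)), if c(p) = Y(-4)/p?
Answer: -8485/3 ≈ -2828.3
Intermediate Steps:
c(p) = -7/p
-2826 + c(v(3)) = -2826 - 7/3 = -8485/3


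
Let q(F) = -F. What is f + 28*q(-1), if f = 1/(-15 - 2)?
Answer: 475/17 ≈ 27.941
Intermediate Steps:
f = -1/17 (f = 1/(-17) = -1/17 ≈ -0.058824)
f + 28*q(-1) = -1/17 + 28*(-1*(-1)) = -1/17 + 28*1 = -1/17 + 28 = 475/17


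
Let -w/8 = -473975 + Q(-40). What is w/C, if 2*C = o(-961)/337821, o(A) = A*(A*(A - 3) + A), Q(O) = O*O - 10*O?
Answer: -9143688400/3187637 ≈ -2868.5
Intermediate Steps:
Q(O) = O² - 10*O
w = 3775800 (w = -8*(-473975 - 40*(-10 - 40)) = -8*(-473975 - 40*(-50)) = -8*(-473975 + 2000) = -8*(-471975) = 3775800)
o(A) = A*(A + A*(-3 + A)) (o(A) = A*(A*(-3 + A) + A) = A*(A + A*(-3 + A)))
C = -296450241/225214 (C = (((-961)²*(-2 - 961))/337821)/2 = ((923521*(-963))*(1/337821))/2 = (-889350723*1/337821)/2 = (½)*(-296450241/112607) = -296450241/225214 ≈ -1316.3)
w/C = 3775800/(-296450241/225214) = 3775800*(-225214/296450241) = -9143688400/3187637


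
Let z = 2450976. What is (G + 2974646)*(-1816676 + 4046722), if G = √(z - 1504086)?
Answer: 6633597413716 + 20070414*√11690 ≈ 6.6358e+12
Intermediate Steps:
G = 9*√11690 (G = √(2450976 - 1504086) = √946890 = 9*√11690 ≈ 973.08)
(G + 2974646)*(-1816676 + 4046722) = (9*√11690 + 2974646)*(-1816676 + 4046722) = (2974646 + 9*√11690)*2230046 = 6633597413716 + 20070414*√11690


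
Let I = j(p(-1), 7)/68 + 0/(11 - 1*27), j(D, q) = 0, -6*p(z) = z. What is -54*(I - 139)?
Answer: 7506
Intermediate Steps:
p(z) = -z/6
I = 0 (I = 0/68 + 0/(11 - 1*27) = 0*(1/68) + 0/(11 - 27) = 0 + 0/(-16) = 0 + 0*(-1/16) = 0 + 0 = 0)
-54*(I - 139) = -54*(0 - 139) = -54*(-139) = 7506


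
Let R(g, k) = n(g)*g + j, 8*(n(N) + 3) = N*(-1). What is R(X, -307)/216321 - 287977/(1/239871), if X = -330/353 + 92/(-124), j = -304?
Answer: -4771728896065693827494515/69078072781144 ≈ -6.9077e+10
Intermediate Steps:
n(N) = -3 - N/8 (n(N) = -3 + (N*(-1))/8 = -3 + (-N)/8 = -3 - N/8)
X = -18349/10943 (X = -330*1/353 + 92*(-1/124) = -330/353 - 23/31 = -18349/10943 ≈ -1.6768)
R(g, k) = -304 + g*(-3 - g/8) (R(g, k) = (-3 - g/8)*g - 304 = g*(-3 - g/8) - 304 = -304 + g*(-3 - g/8))
R(X, -307)/216321 - 287977/(1/239871) = (-304 - ⅛*(-18349/10943)*(24 - 18349/10943))/216321 - 287977/(1/239871) = (-304 - ⅛*(-18349/10943)*244283/10943)*(1/216321) - 287977/1/239871 = (-304 + 4482348767/957993992)*(1/216321) - 287977*239871 = -286747824801/957993992*1/216321 - 69077330967 = -95582608267/69078072781144 - 69077330967 = -4771728896065693827494515/69078072781144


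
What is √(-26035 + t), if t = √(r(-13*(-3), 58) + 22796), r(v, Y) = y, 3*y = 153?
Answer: √(-26035 + √22847) ≈ 160.88*I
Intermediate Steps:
y = 51 (y = (⅓)*153 = 51)
r(v, Y) = 51
t = √22847 (t = √(51 + 22796) = √22847 ≈ 151.15)
√(-26035 + t) = √(-26035 + √22847)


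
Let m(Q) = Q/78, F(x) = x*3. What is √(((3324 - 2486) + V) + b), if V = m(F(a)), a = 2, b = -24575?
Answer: 2*I*√1002885/13 ≈ 154.07*I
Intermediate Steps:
F(x) = 3*x
m(Q) = Q/78 (m(Q) = Q*(1/78) = Q/78)
V = 1/13 (V = (3*2)/78 = (1/78)*6 = 1/13 ≈ 0.076923)
√(((3324 - 2486) + V) + b) = √(((3324 - 2486) + 1/13) - 24575) = √((838 + 1/13) - 24575) = √(10895/13 - 24575) = √(-308580/13) = 2*I*√1002885/13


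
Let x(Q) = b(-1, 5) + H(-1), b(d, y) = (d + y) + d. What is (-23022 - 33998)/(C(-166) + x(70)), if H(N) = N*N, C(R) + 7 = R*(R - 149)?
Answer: -57020/52287 ≈ -1.0905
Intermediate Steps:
C(R) = -7 + R*(-149 + R) (C(R) = -7 + R*(R - 149) = -7 + R*(-149 + R))
H(N) = N²
b(d, y) = y + 2*d
x(Q) = 4 (x(Q) = (5 + 2*(-1)) + (-1)² = (5 - 2) + 1 = 3 + 1 = 4)
(-23022 - 33998)/(C(-166) + x(70)) = (-23022 - 33998)/((-7 + (-166)² - 149*(-166)) + 4) = -57020/((-7 + 27556 + 24734) + 4) = -57020/(52283 + 4) = -57020/52287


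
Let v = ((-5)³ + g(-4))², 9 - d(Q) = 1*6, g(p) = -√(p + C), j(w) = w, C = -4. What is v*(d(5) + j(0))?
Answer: 46851 + 1500*I*√2 ≈ 46851.0 + 2121.3*I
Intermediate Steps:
g(p) = -√(-4 + p) (g(p) = -√(p - 4) = -√(-4 + p))
d(Q) = 3 (d(Q) = 9 - 6 = 3)
v = (-125 - 2*I*√2)² (v = ((-5)³ - √(-4 - 4))² = (-125 - √(-8))² = (-125 - 2*I*√2)² ≈ 15617.0 + 707.11*I)
v*(d(5) + j(0)) = (15617 + 500*I*√2)*(3 + 0) = (15617 + 500*I*√2)*3 = 46851 + 1500*I*√2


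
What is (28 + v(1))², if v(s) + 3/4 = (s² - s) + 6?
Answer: 17689/16 ≈ 1105.6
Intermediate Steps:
v(s) = 21/4 + s² - s (v(s) = -¾ + ((s² - s) + 6) = -¾ + (6 + s² - s) = 21/4 + s² - s)
(28 + v(1))² = (28 + (21/4 + 1² - 1*1))² = (28 + (21/4 + 1 - 1))² = (28 + 21/4)² = (133/4)² = 17689/16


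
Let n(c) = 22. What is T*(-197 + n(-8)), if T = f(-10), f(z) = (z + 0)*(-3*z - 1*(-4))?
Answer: 59500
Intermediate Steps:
f(z) = z*(4 - 3*z) (f(z) = z*(-3*z + 4) = z*(4 - 3*z))
T = -340 (T = -10*(4 - 3*(-10)) = -10*(4 + 30) = -10*34 = -340)
T*(-197 + n(-8)) = -340*(-197 + 22) = -340*(-175) = 59500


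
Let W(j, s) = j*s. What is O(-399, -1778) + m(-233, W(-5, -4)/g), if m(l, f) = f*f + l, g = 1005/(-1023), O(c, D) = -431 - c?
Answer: 670911/4489 ≈ 149.46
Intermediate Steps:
g = -335/341 (g = 1005*(-1/1023) = -335/341 ≈ -0.98240)
m(l, f) = l + f² (m(l, f) = f² + l = l + f²)
O(-399, -1778) + m(-233, W(-5, -4)/g) = (-431 - 1*(-399)) + (-233 + ((-5*(-4))/(-335/341))²) = (-431 + 399) + (-233 + (20*(-341/335))²) = -32 + (-233 + (-1364/67)²) = -32 + (-233 + 1860496/4489) = -32 + 814559/4489 = 670911/4489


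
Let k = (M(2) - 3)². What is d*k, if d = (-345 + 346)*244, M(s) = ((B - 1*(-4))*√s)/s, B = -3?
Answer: 2318 - 732*√2 ≈ 1282.8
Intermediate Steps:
M(s) = s^(-½) (M(s) = ((-3 - 1*(-4))*√s)/s = ((-3 + 4)*√s)/s = (1*√s)/s = √s/s = s^(-½))
d = 244 (d = 1*244 = 244)
k = (-3 + √2/2)² (k = (2^(-½) - 3)² = (√2/2 - 3)² = (-3 + √2/2)² ≈ 5.2574)
d*k = 244*((6 - √2)²/4) = 61*(6 - √2)²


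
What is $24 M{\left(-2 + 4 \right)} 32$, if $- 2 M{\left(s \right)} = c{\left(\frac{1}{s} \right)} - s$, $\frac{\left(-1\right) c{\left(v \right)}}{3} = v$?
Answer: $1344$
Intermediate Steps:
$c{\left(v \right)} = - 3 v$
$M{\left(s \right)} = \frac{s}{2} + \frac{3}{2 s}$ ($M{\left(s \right)} = - \frac{- \frac{3}{s} - s}{2} = - \frac{- s - \frac{3}{s}}{2} = \frac{s}{2} + \frac{3}{2 s}$)
$24 M{\left(-2 + 4 \right)} 32 = 24 \frac{3 + \left(-2 + 4\right)^{2}}{2 \left(-2 + 4\right)} 32 = 24 \frac{3 + 2^{2}}{2 \cdot 2} \cdot 32 = 24 \cdot \frac{1}{2} \cdot \frac{1}{2} \left(3 + 4\right) 32 = 24 \cdot \frac{1}{2} \cdot \frac{1}{2} \cdot 7 \cdot 32 = 24 \cdot \frac{7}{4} \cdot 32 = 42 \cdot 32 = 1344$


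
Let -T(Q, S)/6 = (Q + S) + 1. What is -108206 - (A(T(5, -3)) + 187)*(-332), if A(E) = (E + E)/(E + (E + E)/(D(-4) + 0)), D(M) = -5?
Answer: -135046/3 ≈ -45015.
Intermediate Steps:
T(Q, S) = -6 - 6*Q - 6*S (T(Q, S) = -6*((Q + S) + 1) = -6*(1 + Q + S) = -6 - 6*Q - 6*S)
A(E) = 10/3 (A(E) = (E + E)/(E + (E + E)/(-5 + 0)) = (2*E)/(E + (2*E)/(-5)) = (2*E)/(E + (2*E)*(-⅕)) = (2*E)/(E - 2*E/5) = (2*E)/((3*E/5)) = (2*E)*(5/(3*E)) = 10/3)
-108206 - (A(T(5, -3)) + 187)*(-332) = -108206 - (10/3 + 187)*(-332) = -108206 - 571*(-332)/3 = -108206 - 1*(-189572/3) = -108206 + 189572/3 = -135046/3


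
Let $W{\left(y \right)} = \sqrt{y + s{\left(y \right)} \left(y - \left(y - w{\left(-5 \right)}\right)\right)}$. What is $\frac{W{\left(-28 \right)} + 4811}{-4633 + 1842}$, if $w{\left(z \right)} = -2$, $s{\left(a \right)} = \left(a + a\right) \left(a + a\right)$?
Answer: $- \frac{4811}{2791} - \frac{30 i \sqrt{7}}{2791} \approx -1.7238 - 0.028439 i$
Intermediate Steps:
$s{\left(a \right)} = 4 a^{2}$ ($s{\left(a \right)} = 2 a 2 a = 4 a^{2}$)
$W{\left(y \right)} = \sqrt{y - 8 y^{2}}$ ($W{\left(y \right)} = \sqrt{y + 4 y^{2} \left(y - \left(2 + y\right)\right)} = \sqrt{y + 4 y^{2} \left(-2\right)} = \sqrt{y - 8 y^{2}}$)
$\frac{W{\left(-28 \right)} + 4811}{-4633 + 1842} = \frac{\sqrt{- 28 \left(1 - -224\right)} + 4811}{-4633 + 1842} = \frac{\sqrt{- 28 \left(1 + 224\right)} + 4811}{-2791} = \left(\sqrt{\left(-28\right) 225} + 4811\right) \left(- \frac{1}{2791}\right) = \left(\sqrt{-6300} + 4811\right) \left(- \frac{1}{2791}\right) = \left(30 i \sqrt{7} + 4811\right) \left(- \frac{1}{2791}\right) = \left(4811 + 30 i \sqrt{7}\right) \left(- \frac{1}{2791}\right) = - \frac{4811}{2791} - \frac{30 i \sqrt{7}}{2791}$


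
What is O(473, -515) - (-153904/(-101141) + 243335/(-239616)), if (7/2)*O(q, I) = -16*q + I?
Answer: -391868907013499/169645012992 ≈ -2309.9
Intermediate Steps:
O(q, I) = -32*q/7 + 2*I/7 (O(q, I) = 2*(-16*q + I)/7 = 2*(I - 16*q)/7 = -32*q/7 + 2*I/7)
O(473, -515) - (-153904/(-101141) + 243335/(-239616)) = (-32/7*473 + (2/7)*(-515)) - (-153904/(-101141) + 243335/(-239616)) = (-15136/7 - 1030/7) - (-153904*(-1/101141) + 243335*(-1/239616)) = -16166/7 - (153904/101141 - 243335/239616) = -16166/7 - 1*12266715629/24235001856 = -16166/7 - 12266715629/24235001856 = -391868907013499/169645012992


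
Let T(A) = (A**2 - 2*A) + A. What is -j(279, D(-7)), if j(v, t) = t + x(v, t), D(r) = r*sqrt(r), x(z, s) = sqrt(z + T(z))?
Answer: -279 + 7*I*sqrt(7) ≈ -279.0 + 18.52*I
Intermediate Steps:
T(A) = A**2 - A
x(z, s) = sqrt(z + z*(-1 + z))
D(r) = r**(3/2)
j(v, t) = t + sqrt(v**2)
-j(279, D(-7)) = -((-7)**(3/2) + sqrt(279**2)) = -(-7*I*sqrt(7) + sqrt(77841)) = -(-7*I*sqrt(7) + 279) = -(279 - 7*I*sqrt(7)) = -279 + 7*I*sqrt(7)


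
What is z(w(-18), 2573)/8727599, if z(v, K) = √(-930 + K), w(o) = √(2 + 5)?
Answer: √1643/8727599 ≈ 4.6443e-6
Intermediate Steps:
w(o) = √7
z(w(-18), 2573)/8727599 = √(-930 + 2573)/8727599 = √1643*(1/8727599) = √1643/8727599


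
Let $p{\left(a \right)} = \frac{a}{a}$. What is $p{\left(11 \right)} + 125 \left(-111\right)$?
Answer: $-13874$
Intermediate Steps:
$p{\left(a \right)} = 1$
$p{\left(11 \right)} + 125 \left(-111\right) = 1 + 125 \left(-111\right) = 1 - 13875 = -13874$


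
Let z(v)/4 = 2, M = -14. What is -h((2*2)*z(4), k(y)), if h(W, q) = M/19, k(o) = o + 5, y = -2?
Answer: 14/19 ≈ 0.73684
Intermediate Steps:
z(v) = 8 (z(v) = 4*2 = 8)
k(o) = 5 + o
h(W, q) = -14/19
-h((2*2)*z(4), k(y)) = -1*(-14/19) = 14/19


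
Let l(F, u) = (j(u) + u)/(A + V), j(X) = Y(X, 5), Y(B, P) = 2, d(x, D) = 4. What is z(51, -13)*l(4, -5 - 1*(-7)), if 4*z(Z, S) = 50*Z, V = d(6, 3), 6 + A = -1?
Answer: -850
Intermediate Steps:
A = -7 (A = -6 - 1 = -7)
j(X) = 2
V = 4
z(Z, S) = 25*Z/2 (z(Z, S) = (50*Z)/4 = 25*Z/2)
l(F, u) = -⅔ - u/3 (l(F, u) = (2 + u)/(-7 + 4) = (2 + u)/(-3) = (2 + u)*(-⅓) = -⅔ - u/3)
z(51, -13)*l(4, -5 - 1*(-7)) = ((25/2)*51)*(-⅔ - (-5 - 1*(-7))/3) = 1275*(-⅔ - (-5 + 7)/3)/2 = 1275*(-⅔ - ⅓*2)/2 = 1275*(-⅔ - ⅔)/2 = (1275/2)*(-4/3) = -850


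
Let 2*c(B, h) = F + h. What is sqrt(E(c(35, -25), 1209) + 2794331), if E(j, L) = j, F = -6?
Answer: 3*sqrt(1241918)/2 ≈ 1671.6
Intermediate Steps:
c(B, h) = -3 + h/2 (c(B, h) = (-6 + h)/2 = -3 + h/2)
sqrt(E(c(35, -25), 1209) + 2794331) = sqrt((-3 + (1/2)*(-25)) + 2794331) = sqrt((-3 - 25/2) + 2794331) = sqrt(-31/2 + 2794331) = sqrt(5588631/2) = 3*sqrt(1241918)/2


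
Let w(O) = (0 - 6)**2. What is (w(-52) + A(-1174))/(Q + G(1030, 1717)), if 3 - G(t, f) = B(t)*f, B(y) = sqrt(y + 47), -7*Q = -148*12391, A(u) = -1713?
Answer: -21528022971/3207569363524 - 141091041*sqrt(1077)/3207569363524 ≈ -0.0081552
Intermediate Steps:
Q = 1833868/7 (Q = -(-148)*12391/7 = -1/7*(-1833868) = 1833868/7 ≈ 2.6198e+5)
B(y) = sqrt(47 + y)
w(O) = 36 (w(O) = (-6)**2 = 36)
G(t, f) = 3 - f*sqrt(47 + t) (G(t, f) = 3 - sqrt(47 + t)*f = 3 - f*sqrt(47 + t))
(w(-52) + A(-1174))/(Q + G(1030, 1717)) = (36 - 1713)/(1833868/7 + (3 - 1*1717*sqrt(47 + 1030))) = -1677/(1833868/7 + (3 - 1*1717*sqrt(1077))) = -1677/(1833868/7 + (3 - 1717*sqrt(1077))) = -1677/(1833889/7 - 1717*sqrt(1077))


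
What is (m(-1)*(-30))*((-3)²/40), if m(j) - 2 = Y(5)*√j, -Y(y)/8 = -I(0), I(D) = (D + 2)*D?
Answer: -27/2 ≈ -13.500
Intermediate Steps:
I(D) = D*(2 + D) (I(D) = (2 + D)*D = D*(2 + D))
Y(y) = 0 (Y(y) = -(-8)*0*(2 + 0) = -(-8)*0*2 = -(-8)*0 = -8*0 = 0)
m(j) = 2 (m(j) = 2 + 0*√j = 2 + 0 = 2)
(m(-1)*(-30))*((-3)²/40) = (2*(-30))*((-3)²/40) = -540/40 = -60*9/40 = -27/2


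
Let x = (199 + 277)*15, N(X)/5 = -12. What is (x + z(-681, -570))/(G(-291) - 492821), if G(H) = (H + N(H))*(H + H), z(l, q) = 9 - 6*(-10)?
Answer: -7209/288539 ≈ -0.024984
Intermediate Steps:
z(l, q) = 69 (z(l, q) = 9 + 60 = 69)
N(X) = -60 (N(X) = 5*(-12) = -60)
G(H) = 2*H*(-60 + H) (G(H) = (H - 60)*(H + H) = (-60 + H)*(2*H) = 2*H*(-60 + H))
x = 7140 (x = 476*15 = 7140)
(x + z(-681, -570))/(G(-291) - 492821) = (7140 + 69)/(2*(-291)*(-60 - 291) - 492821) = 7209/(2*(-291)*(-351) - 492821) = 7209/(204282 - 492821) = 7209/(-288539) = 7209*(-1/288539) = -7209/288539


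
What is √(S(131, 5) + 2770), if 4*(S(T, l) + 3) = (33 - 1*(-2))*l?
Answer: √11243/2 ≈ 53.016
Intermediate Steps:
S(T, l) = -3 + 35*l/4 (S(T, l) = -3 + ((33 - 1*(-2))*l)/4 = -3 + ((33 + 2)*l)/4 = -3 + (35*l)/4 = -3 + 35*l/4)
√(S(131, 5) + 2770) = √((-3 + (35/4)*5) + 2770) = √((-3 + 175/4) + 2770) = √(163/4 + 2770) = √(11243/4) = √11243/2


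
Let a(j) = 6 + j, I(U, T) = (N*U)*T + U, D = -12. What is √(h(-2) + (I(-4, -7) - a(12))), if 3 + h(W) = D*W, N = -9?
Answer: I*√253 ≈ 15.906*I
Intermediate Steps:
I(U, T) = U - 9*T*U (I(U, T) = (-9*U)*T + U = -9*T*U + U = U - 9*T*U)
h(W) = -3 - 12*W
√(h(-2) + (I(-4, -7) - a(12))) = √((-3 - 12*(-2)) + (-4*(1 - 9*(-7)) - (6 + 12))) = √((-3 + 24) + (-4*(1 + 63) - 1*18)) = √(21 + (-4*64 - 18)) = √(21 + (-256 - 18)) = √(21 - 274) = √(-253) = I*√253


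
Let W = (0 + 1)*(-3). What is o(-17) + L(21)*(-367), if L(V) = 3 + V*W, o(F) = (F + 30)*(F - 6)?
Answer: 21721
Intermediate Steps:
W = -3 (W = 1*(-3) = -3)
o(F) = (-6 + F)*(30 + F) (o(F) = (30 + F)*(-6 + F) = (-6 + F)*(30 + F))
L(V) = 3 - 3*V (L(V) = 3 + V*(-3) = 3 - 3*V)
o(-17) + L(21)*(-367) = (-180 + (-17)**2 + 24*(-17)) + (3 - 3*21)*(-367) = (-180 + 289 - 408) + (3 - 63)*(-367) = -299 - 60*(-367) = -299 + 22020 = 21721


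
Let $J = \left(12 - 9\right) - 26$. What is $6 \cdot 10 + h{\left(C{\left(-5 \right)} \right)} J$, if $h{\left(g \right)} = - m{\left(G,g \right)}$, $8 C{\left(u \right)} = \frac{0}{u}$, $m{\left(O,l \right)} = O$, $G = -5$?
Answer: $-55$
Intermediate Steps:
$C{\left(u \right)} = 0$ ($C{\left(u \right)} = \frac{0 \frac{1}{u}}{8} = \frac{1}{8} \cdot 0 = 0$)
$J = -23$ ($J = 3 - 26 = -23$)
$h{\left(g \right)} = 5$ ($h{\left(g \right)} = \left(-1\right) \left(-5\right) = 5$)
$6 \cdot 10 + h{\left(C{\left(-5 \right)} \right)} J = 6 \cdot 10 + 5 \left(-23\right) = 60 - 115 = -55$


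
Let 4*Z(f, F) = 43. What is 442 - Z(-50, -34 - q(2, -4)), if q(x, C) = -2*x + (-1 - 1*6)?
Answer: 1725/4 ≈ 431.25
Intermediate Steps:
q(x, C) = -7 - 2*x (q(x, C) = -2*x + (-1 - 6) = -2*x - 7 = -7 - 2*x)
Z(f, F) = 43/4 (Z(f, F) = (¼)*43 = 43/4)
442 - Z(-50, -34 - q(2, -4)) = 442 - 1*43/4 = 442 - 43/4 = 1725/4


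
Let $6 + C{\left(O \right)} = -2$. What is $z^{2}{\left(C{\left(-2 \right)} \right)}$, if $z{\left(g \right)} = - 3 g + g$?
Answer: $256$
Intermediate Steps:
$C{\left(O \right)} = -8$ ($C{\left(O \right)} = -6 - 2 = -8$)
$z{\left(g \right)} = - 2 g$
$z^{2}{\left(C{\left(-2 \right)} \right)} = \left(\left(-2\right) \left(-8\right)\right)^{2} = 16^{2} = 256$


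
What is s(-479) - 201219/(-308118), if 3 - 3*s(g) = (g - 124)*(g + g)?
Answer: -19776692169/102706 ≈ -1.9256e+5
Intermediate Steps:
s(g) = 1 - 2*g*(-124 + g)/3 (s(g) = 1 - (g - 124)*(g + g)/3 = 1 - (-124 + g)*2*g/3 = 1 - 2*g*(-124 + g)/3)
s(-479) - 201219/(-308118) = (1 - 2/3*(-479)**2 + (248/3)*(-479)) - 201219/(-308118) = (1 - 2/3*229441 - 118792/3) - 201219*(-1)/308118 = (1 - 458882/3 - 118792/3) - 1*(-67073/102706) = -192557 + 67073/102706 = -19776692169/102706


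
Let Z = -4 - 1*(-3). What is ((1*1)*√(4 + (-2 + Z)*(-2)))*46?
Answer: 46*√10 ≈ 145.46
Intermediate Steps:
Z = -1 (Z = -4 + 3 = -1)
((1*1)*√(4 + (-2 + Z)*(-2)))*46 = ((1*1)*√(4 + (-2 - 1)*(-2)))*46 = (1*√(4 - 3*(-2)))*46 = (1*√(4 + 6))*46 = (1*√10)*46 = √10*46 = 46*√10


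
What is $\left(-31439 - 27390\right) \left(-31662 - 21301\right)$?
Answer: $3115760327$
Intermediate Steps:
$\left(-31439 - 27390\right) \left(-31662 - 21301\right) = - 58829 \left(-31662 - 21301\right) = \left(-58829\right) \left(-52963\right) = 3115760327$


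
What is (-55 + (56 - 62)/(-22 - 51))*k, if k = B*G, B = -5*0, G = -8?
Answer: 0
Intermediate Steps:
B = 0
k = 0 (k = 0*(-8) = 0)
(-55 + (56 - 62)/(-22 - 51))*k = (-55 + (56 - 62)/(-22 - 51))*0 = (-55 - 6/(-73))*0 = (-55 - 6*(-1/73))*0 = (-55 + 6/73)*0 = -4009/73*0 = 0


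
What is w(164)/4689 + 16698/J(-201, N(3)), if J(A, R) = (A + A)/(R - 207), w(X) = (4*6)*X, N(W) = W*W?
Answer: 861354046/104721 ≈ 8225.2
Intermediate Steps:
N(W) = W**2
w(X) = 24*X
J(A, R) = 2*A/(-207 + R) (J(A, R) = (2*A)/(-207 + R) = 2*A/(-207 + R))
w(164)/4689 + 16698/J(-201, N(3)) = (24*164)/4689 + 16698/((2*(-201)/(-207 + 3**2))) = 3936*(1/4689) + 16698/((2*(-201)/(-207 + 9))) = 1312/1563 + 16698/((2*(-201)/(-198))) = 1312/1563 + 16698/((2*(-201)*(-1/198))) = 1312/1563 + 16698/(67/33) = 1312/1563 + 16698*(33/67) = 1312/1563 + 551034/67 = 861354046/104721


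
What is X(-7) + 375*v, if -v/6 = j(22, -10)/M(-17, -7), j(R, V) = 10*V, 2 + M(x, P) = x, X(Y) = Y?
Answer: -225133/19 ≈ -11849.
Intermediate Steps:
M(x, P) = -2 + x
v = -600/19 (v = -6*10*(-10)/(-2 - 17) = -(-600)/(-19) = -(-600)*(-1)/19 = -6*100/19 = -600/19 ≈ -31.579)
X(-7) + 375*v = -7 + 375*(-600/19) = -7 - 225000/19 = -225133/19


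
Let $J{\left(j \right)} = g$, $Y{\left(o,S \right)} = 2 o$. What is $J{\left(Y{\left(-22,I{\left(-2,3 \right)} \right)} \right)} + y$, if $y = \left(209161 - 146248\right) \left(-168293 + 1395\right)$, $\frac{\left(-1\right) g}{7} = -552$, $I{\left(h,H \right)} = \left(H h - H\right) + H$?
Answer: $-10500050010$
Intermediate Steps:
$I{\left(h,H \right)} = H h$ ($I{\left(h,H \right)} = \left(- H + H h\right) + H = H h$)
$g = 3864$ ($g = \left(-7\right) \left(-552\right) = 3864$)
$J{\left(j \right)} = 3864$
$y = -10500053874$ ($y = 62913 \left(-166898\right) = -10500053874$)
$J{\left(Y{\left(-22,I{\left(-2,3 \right)} \right)} \right)} + y = 3864 - 10500053874 = -10500050010$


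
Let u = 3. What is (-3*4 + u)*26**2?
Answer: -6084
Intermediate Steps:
(-3*4 + u)*26**2 = (-3*4 + 3)*26**2 = (-12 + 3)*676 = -9*676 = -6084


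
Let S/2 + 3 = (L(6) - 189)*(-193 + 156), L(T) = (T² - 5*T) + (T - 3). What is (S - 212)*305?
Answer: 3996110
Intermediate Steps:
L(T) = -3 + T² - 4*T (L(T) = (T² - 5*T) + (-3 + T) = -3 + T² - 4*T)
S = 13314 (S = -6 + 2*(((-3 + 6² - 4*6) - 189)*(-193 + 156)) = -6 + 2*(((-3 + 36 - 24) - 189)*(-37)) = -6 + 2*((9 - 189)*(-37)) = -6 + 2*(-180*(-37)) = -6 + 2*6660 = -6 + 13320 = 13314)
(S - 212)*305 = (13314 - 212)*305 = 13102*305 = 3996110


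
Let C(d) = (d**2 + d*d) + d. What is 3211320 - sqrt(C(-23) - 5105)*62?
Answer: 3211320 - 62*I*sqrt(4070) ≈ 3.2113e+6 - 3955.4*I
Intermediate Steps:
C(d) = d + 2*d**2 (C(d) = (d**2 + d**2) + d = 2*d**2 + d = d + 2*d**2)
3211320 - sqrt(C(-23) - 5105)*62 = 3211320 - sqrt(-23*(1 + 2*(-23)) - 5105)*62 = 3211320 - sqrt(-23*(1 - 46) - 5105)*62 = 3211320 - sqrt(-23*(-45) - 5105)*62 = 3211320 - sqrt(1035 - 5105)*62 = 3211320 - sqrt(-4070)*62 = 3211320 - I*sqrt(4070)*62 = 3211320 - 62*I*sqrt(4070)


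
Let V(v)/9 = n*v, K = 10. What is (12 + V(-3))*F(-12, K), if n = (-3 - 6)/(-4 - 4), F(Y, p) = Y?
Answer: 441/2 ≈ 220.50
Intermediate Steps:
n = 9/8 (n = -9/(-8) = -9*(-⅛) = 9/8 ≈ 1.1250)
V(v) = 81*v/8 (V(v) = 9*(9*v/8) = 81*v/8)
(12 + V(-3))*F(-12, K) = (12 + (81/8)*(-3))*(-12) = (12 - 243/8)*(-12) = -147/8*(-12) = 441/2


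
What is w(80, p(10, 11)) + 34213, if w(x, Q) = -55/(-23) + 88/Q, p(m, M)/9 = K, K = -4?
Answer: 7082080/207 ≈ 34213.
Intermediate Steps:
p(m, M) = -36 (p(m, M) = 9*(-4) = -36)
w(x, Q) = 55/23 + 88/Q (w(x, Q) = -55*(-1/23) + 88/Q = 55/23 + 88/Q)
w(80, p(10, 11)) + 34213 = (55/23 + 88/(-36)) + 34213 = (55/23 + 88*(-1/36)) + 34213 = (55/23 - 22/9) + 34213 = -11/207 + 34213 = 7082080/207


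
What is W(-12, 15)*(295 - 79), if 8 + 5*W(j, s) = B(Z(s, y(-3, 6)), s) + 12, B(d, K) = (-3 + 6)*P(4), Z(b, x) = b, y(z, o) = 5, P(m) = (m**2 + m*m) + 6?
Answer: 25488/5 ≈ 5097.6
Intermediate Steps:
P(m) = 6 + 2*m**2 (P(m) = (m**2 + m**2) + 6 = 2*m**2 + 6 = 6 + 2*m**2)
B(d, K) = 114 (B(d, K) = (-3 + 6)*(6 + 2*4**2) = 3*(6 + 2*16) = 3*(6 + 32) = 3*38 = 114)
W(j, s) = 118/5 (W(j, s) = -8/5 + (114 + 12)/5 = -8/5 + (1/5)*126 = -8/5 + 126/5 = 118/5)
W(-12, 15)*(295 - 79) = 118*(295 - 79)/5 = (118/5)*216 = 25488/5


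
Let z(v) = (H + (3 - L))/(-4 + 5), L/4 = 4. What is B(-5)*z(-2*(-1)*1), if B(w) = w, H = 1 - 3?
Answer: 75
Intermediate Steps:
L = 16 (L = 4*4 = 16)
H = -2
z(v) = -15 (z(v) = (-2 + (3 - 1*16))/(-4 + 5) = (-2 + (3 - 16))/1 = (-2 - 13)*1 = -15*1 = -15)
B(-5)*z(-2*(-1)*1) = -5*(-15) = 75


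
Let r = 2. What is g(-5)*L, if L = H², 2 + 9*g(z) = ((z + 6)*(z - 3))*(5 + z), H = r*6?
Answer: -32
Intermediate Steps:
H = 12 (H = 2*6 = 12)
g(z) = -2/9 + (-3 + z)*(5 + z)*(6 + z)/9 (g(z) = -2/9 + (((z + 6)*(z - 3))*(5 + z))/9 = -2/9 + (((6 + z)*(-3 + z))*(5 + z))/9 = -2/9 + (((-3 + z)*(6 + z))*(5 + z))/9 = -2/9 + ((-3 + z)*(5 + z)*(6 + z))/9 = -2/9 + (-3 + z)*(5 + z)*(6 + z)/9)
L = 144 (L = 12² = 144)
g(-5)*L = (-92/9 - ⅓*(-5) + (⅑)*(-5)³ + (8/9)*(-5)²)*144 = (-92/9 + 5/3 + (⅑)*(-125) + (8/9)*25)*144 = (-92/9 + 5/3 - 125/9 + 200/9)*144 = -2/9*144 = -32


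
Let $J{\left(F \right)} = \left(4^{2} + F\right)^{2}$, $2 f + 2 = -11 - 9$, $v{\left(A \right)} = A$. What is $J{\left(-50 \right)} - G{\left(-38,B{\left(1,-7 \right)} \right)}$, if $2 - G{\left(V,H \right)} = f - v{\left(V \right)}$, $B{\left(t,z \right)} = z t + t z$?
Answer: $1181$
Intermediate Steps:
$B{\left(t,z \right)} = 2 t z$ ($B{\left(t,z \right)} = t z + t z = 2 t z$)
$f = -11$ ($f = -1 + \frac{-11 - 9}{2} = -1 + \frac{1}{2} \left(-20\right) = -1 - 10 = -11$)
$G{\left(V,H \right)} = 13 + V$ ($G{\left(V,H \right)} = 2 - \left(-11 - V\right) = 2 + \left(11 + V\right) = 13 + V$)
$J{\left(F \right)} = \left(16 + F\right)^{2}$
$J{\left(-50 \right)} - G{\left(-38,B{\left(1,-7 \right)} \right)} = \left(16 - 50\right)^{2} - \left(13 - 38\right) = \left(-34\right)^{2} - -25 = 1156 + 25 = 1181$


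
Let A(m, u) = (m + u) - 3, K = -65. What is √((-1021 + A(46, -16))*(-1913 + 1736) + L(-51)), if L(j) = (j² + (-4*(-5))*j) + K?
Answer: √177454 ≈ 421.25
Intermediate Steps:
A(m, u) = -3 + m + u
L(j) = -65 + j² + 20*j (L(j) = (j² + (-4*(-5))*j) - 65 = (j² + 20*j) - 65 = -65 + j² + 20*j)
√((-1021 + A(46, -16))*(-1913 + 1736) + L(-51)) = √((-1021 + (-3 + 46 - 16))*(-1913 + 1736) + (-65 + (-51)² + 20*(-51))) = √((-1021 + 27)*(-177) + (-65 + 2601 - 1020)) = √(-994*(-177) + 1516) = √(175938 + 1516) = √177454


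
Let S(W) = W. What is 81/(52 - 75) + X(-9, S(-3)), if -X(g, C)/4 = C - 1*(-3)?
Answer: -81/23 ≈ -3.5217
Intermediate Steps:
X(g, C) = -12 - 4*C (X(g, C) = -4*(C - 1*(-3)) = -4*(C + 3) = -4*(3 + C) = -12 - 4*C)
81/(52 - 75) + X(-9, S(-3)) = 81/(52 - 75) + (-12 - 4*(-3)) = 81/(-23) + (-12 + 12) = 81*(-1/23) + 0 = -81/23 + 0 = -81/23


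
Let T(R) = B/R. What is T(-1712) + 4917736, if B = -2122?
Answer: 4209583077/856 ≈ 4.9177e+6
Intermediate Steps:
T(R) = -2122/R
T(-1712) + 4917736 = -2122/(-1712) + 4917736 = -2122*(-1/1712) + 4917736 = 1061/856 + 4917736 = 4209583077/856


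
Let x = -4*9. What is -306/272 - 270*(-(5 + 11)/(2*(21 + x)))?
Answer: -1161/8 ≈ -145.13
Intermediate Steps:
x = -36
-306/272 - 270*(-(5 + 11)/(2*(21 + x))) = -306/272 - 270*(-(5 + 11)/(2*(21 - 36))) = -306*1/272 - 270/(-15/16*(-2)) = -9/8 - 270/(-15*1/16*(-2)) = -9/8 - 270/((-15/16*(-2))) = -9/8 - 270/15/8 = -9/8 - 270*8/15 = -9/8 - 144 = -1161/8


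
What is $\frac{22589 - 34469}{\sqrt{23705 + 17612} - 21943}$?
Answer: $\frac{21723570}{40121161} + \frac{990 \sqrt{41317}}{40121161} \approx 0.54646$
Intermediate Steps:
$\frac{22589 - 34469}{\sqrt{23705 + 17612} - 21943} = - \frac{11880}{\sqrt{41317} - 21943} = - \frac{11880}{-21943 + \sqrt{41317}}$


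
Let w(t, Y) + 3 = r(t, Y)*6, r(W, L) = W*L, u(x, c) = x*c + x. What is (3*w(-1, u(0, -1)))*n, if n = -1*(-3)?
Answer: -27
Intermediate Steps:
u(x, c) = x + c*x (u(x, c) = c*x + x = x + c*x)
r(W, L) = L*W
w(t, Y) = -3 + 6*Y*t (w(t, Y) = -3 + (Y*t)*6 = -3 + 6*Y*t)
n = 3
(3*w(-1, u(0, -1)))*n = (3*(-3 + 6*(0*(1 - 1))*(-1)))*3 = (3*(-3 + 6*(0*0)*(-1)))*3 = (3*(-3 + 6*0*(-1)))*3 = (3*(-3 + 0))*3 = (3*(-3))*3 = -9*3 = -27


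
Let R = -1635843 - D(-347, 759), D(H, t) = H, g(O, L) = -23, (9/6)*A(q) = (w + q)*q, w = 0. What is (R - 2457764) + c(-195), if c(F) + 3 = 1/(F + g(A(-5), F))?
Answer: -892331335/218 ≈ -4.0933e+6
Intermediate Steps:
A(q) = 2*q²/3 (A(q) = 2*((0 + q)*q)/3 = 2*(q*q)/3 = 2*q²/3)
c(F) = -3 + 1/(-23 + F) (c(F) = -3 + 1/(F - 23) = -3 + 1/(-23 + F))
R = -1635496 (R = -1635843 - 1*(-347) = -1635843 + 347 = -1635496)
(R - 2457764) + c(-195) = (-1635496 - 2457764) + (70 - 3*(-195))/(-23 - 195) = -4093260 + (70 + 585)/(-218) = -4093260 - 1/218*655 = -4093260 - 655/218 = -892331335/218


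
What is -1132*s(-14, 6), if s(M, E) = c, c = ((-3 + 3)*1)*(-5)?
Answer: 0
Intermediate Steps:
c = 0 (c = (0*1)*(-5) = 0*(-5) = 0)
s(M, E) = 0
-1132*s(-14, 6) = -1132*0 = 0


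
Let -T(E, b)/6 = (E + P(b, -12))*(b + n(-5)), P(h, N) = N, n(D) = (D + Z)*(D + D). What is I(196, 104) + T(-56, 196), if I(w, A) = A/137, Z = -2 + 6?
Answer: 11514680/137 ≈ 84049.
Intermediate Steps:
Z = 4
I(w, A) = A/137 (I(w, A) = A*(1/137) = A/137)
n(D) = 2*D*(4 + D) (n(D) = (D + 4)*(D + D) = (4 + D)*(2*D) = 2*D*(4 + D))
T(E, b) = -6*(-12 + E)*(10 + b) (T(E, b) = -6*(E - 12)*(b + 2*(-5)*(4 - 5)) = -6*(-12 + E)*(b + 2*(-5)*(-1)) = -6*(-12 + E)*(b + 10) = -6*(-12 + E)*(10 + b))
I(196, 104) + T(-56, 196) = (1/137)*104 + (720 - 60*(-56) + 72*196 - 6*(-56)*196) = 104/137 + (720 + 3360 + 14112 + 65856) = 104/137 + 84048 = 11514680/137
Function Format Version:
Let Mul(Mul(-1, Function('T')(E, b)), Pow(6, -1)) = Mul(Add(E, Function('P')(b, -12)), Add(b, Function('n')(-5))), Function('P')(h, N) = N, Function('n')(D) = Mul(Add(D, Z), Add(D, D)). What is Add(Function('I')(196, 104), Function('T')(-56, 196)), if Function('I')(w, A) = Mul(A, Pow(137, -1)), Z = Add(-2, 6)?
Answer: Rational(11514680, 137) ≈ 84049.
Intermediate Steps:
Z = 4
Function('I')(w, A) = Mul(Rational(1, 137), A) (Function('I')(w, A) = Mul(A, Rational(1, 137)) = Mul(Rational(1, 137), A))
Function('n')(D) = Mul(2, D, Add(4, D)) (Function('n')(D) = Mul(Add(D, 4), Add(D, D)) = Mul(Add(4, D), Mul(2, D)) = Mul(2, D, Add(4, D)))
Function('T')(E, b) = Mul(-6, Add(-12, E), Add(10, b)) (Function('T')(E, b) = Mul(-6, Mul(Add(E, -12), Add(b, Mul(2, -5, Add(4, -5))))) = Mul(-6, Mul(Add(-12, E), Add(b, Mul(2, -5, -1)))) = Mul(-6, Mul(Add(-12, E), Add(b, 10))) = Mul(-6, Mul(Add(-12, E), Add(10, b))) = Mul(-6, Add(-12, E), Add(10, b)))
Add(Function('I')(196, 104), Function('T')(-56, 196)) = Add(Mul(Rational(1, 137), 104), Add(720, Mul(-60, -56), Mul(72, 196), Mul(-6, -56, 196))) = Add(Rational(104, 137), Add(720, 3360, 14112, 65856)) = Add(Rational(104, 137), 84048) = Rational(11514680, 137)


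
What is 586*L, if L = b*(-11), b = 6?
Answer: -38676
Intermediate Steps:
L = -66 (L = 6*(-11) = -66)
586*L = 586*(-66) = -38676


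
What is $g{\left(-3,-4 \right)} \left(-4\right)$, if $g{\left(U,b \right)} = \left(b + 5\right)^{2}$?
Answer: $-4$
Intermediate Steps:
$g{\left(U,b \right)} = \left(5 + b\right)^{2}$
$g{\left(-3,-4 \right)} \left(-4\right) = \left(5 - 4\right)^{2} \left(-4\right) = 1^{2} \left(-4\right) = 1 \left(-4\right) = -4$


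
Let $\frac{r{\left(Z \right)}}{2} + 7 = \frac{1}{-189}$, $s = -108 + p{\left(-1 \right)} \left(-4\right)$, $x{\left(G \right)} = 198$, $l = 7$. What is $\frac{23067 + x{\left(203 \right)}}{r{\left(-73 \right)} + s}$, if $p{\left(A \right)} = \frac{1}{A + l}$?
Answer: $- \frac{4397085}{23186} \approx -189.64$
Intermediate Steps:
$p{\left(A \right)} = \frac{1}{7 + A}$ ($p{\left(A \right)} = \frac{1}{A + 7} = \frac{1}{7 + A}$)
$s = - \frac{326}{3}$ ($s = -108 + \frac{1}{7 - 1} \left(-4\right) = -108 + \frac{1}{6} \left(-4\right) = -108 - \frac{2}{3} = - \frac{326}{3} \approx -108.67$)
$r{\left(Z \right)} = - \frac{2648}{189}$ ($r{\left(Z \right)} = -14 + \frac{2}{-189} = -14 + 2 \left(- \frac{1}{189}\right) = -14 - \frac{2}{189} = - \frac{2648}{189}$)
$\frac{23067 + x{\left(203 \right)}}{r{\left(-73 \right)} + s} = \frac{23067 + 198}{- \frac{2648}{189} - \frac{326}{3}} = \frac{23265}{- \frac{23186}{189}} = 23265 \left(- \frac{189}{23186}\right) = - \frac{4397085}{23186}$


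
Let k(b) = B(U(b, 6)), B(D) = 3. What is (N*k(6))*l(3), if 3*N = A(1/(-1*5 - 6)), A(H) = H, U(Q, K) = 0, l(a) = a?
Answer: -3/11 ≈ -0.27273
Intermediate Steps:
k(b) = 3
N = -1/33 (N = 1/(3*(-1*5 - 6)) = 1/(3*(-5 - 6)) = (1/3)/(-11) = (1/3)*(-1/11) = -1/33 ≈ -0.030303)
(N*k(6))*l(3) = -1/33*3*3 = -1/11*3 = -3/11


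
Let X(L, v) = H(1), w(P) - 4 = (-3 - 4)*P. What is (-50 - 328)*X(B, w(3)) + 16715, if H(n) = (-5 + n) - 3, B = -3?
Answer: 19361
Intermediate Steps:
w(P) = 4 - 7*P (w(P) = 4 + (-3 - 4)*P = 4 - 7*P)
H(n) = -8 + n
X(L, v) = -7 (X(L, v) = -8 + 1 = -7)
(-50 - 328)*X(B, w(3)) + 16715 = (-50 - 328)*(-7) + 16715 = -378*(-7) + 16715 = 2646 + 16715 = 19361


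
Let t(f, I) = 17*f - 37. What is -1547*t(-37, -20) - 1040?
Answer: 1029262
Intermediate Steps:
t(f, I) = -37 + 17*f
-1547*t(-37, -20) - 1040 = -1547*(-37 + 17*(-37)) - 1040 = -1547*(-37 - 629) - 1040 = -1547*(-666) - 1040 = 1030302 - 1040 = 1029262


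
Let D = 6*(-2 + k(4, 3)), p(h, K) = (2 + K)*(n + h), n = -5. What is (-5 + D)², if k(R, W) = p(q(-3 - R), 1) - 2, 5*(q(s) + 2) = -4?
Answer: 717409/25 ≈ 28696.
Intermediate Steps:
q(s) = -14/5 (q(s) = -2 + (⅕)*(-4) = -2 - ⅘ = -14/5)
p(h, K) = (-5 + h)*(2 + K) (p(h, K) = (2 + K)*(-5 + h) = (-5 + h)*(2 + K))
k(R, W) = -127/5 (k(R, W) = (-10 - 5*1 + 2*(-14/5) + 1*(-14/5)) - 2 = (-10 - 5 - 28/5 - 14/5) - 2 = -117/5 - 2 = -127/5)
D = -822/5 (D = 6*(-2 - 127/5) = 6*(-137/5) = -822/5 ≈ -164.40)
(-5 + D)² = (-5 - 822/5)² = (-847/5)² = 717409/25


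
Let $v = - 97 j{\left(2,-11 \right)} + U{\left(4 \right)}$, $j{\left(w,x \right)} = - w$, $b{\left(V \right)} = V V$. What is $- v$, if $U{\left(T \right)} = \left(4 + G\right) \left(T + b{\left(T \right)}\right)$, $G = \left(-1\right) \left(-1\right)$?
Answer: $-294$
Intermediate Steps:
$b{\left(V \right)} = V^{2}$
$G = 1$
$U{\left(T \right)} = 5 T + 5 T^{2}$ ($U{\left(T \right)} = \left(4 + 1\right) \left(T + T^{2}\right) = 5 \left(T + T^{2}\right) = 5 T + 5 T^{2}$)
$v = 294$ ($v = - 97 \left(\left(-1\right) 2\right) + 5 \cdot 4 \left(1 + 4\right) = \left(-97\right) \left(-2\right) + 5 \cdot 4 \cdot 5 = 194 + 100 = 294$)
$- v = \left(-1\right) 294 = -294$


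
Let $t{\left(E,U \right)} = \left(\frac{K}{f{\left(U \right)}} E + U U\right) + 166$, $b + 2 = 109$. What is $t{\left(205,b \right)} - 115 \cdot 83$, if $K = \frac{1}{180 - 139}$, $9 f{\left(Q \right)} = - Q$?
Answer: $\frac{221445}{107} \approx 2069.6$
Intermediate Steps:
$b = 107$ ($b = -2 + 109 = 107$)
$f{\left(Q \right)} = - \frac{Q}{9}$ ($f{\left(Q \right)} = \frac{\left(-1\right) Q}{9} = - \frac{Q}{9}$)
$K = \frac{1}{41} \approx 0.02439$
$t{\left(E,U \right)} = 166 + U^{2} - \frac{9 E}{41 U}$ ($t{\left(E,U \right)} = \left(\frac{1}{41 \left(- \frac{U}{9}\right)} E + U U\right) + 166 = \left(\frac{\left(-9\right) \frac{1}{U}}{41} E + U^{2}\right) + 166 = \left(- \frac{9}{41 U} E + U^{2}\right) + 166 = \left(- \frac{9 E}{41 U} + U^{2}\right) + 166 = \left(U^{2} - \frac{9 E}{41 U}\right) + 166 = 166 + U^{2} - \frac{9 E}{41 U}$)
$t{\left(205,b \right)} - 115 \cdot 83 = \left(166 + 107^{2} - \frac{45}{107}\right) - 115 \cdot 83 = \left(166 + 11449 - 45 \cdot \frac{1}{107}\right) - 9545 = \left(166 + 11449 - \frac{45}{107}\right) - 9545 = \frac{1242760}{107} - 9545 = \frac{221445}{107}$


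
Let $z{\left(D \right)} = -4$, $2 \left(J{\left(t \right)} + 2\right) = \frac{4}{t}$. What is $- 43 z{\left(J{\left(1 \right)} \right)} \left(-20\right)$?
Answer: $-3440$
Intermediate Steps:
$J{\left(t \right)} = -2 + \frac{2}{t}$ ($J{\left(t \right)} = -2 + \frac{4 \frac{1}{t}}{2} = -2 + \frac{2}{t}$)
$- 43 z{\left(J{\left(1 \right)} \right)} \left(-20\right) = \left(-43\right) \left(-4\right) \left(-20\right) = 172 \left(-20\right) = -3440$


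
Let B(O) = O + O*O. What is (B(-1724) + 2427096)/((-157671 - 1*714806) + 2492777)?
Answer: 1349387/405075 ≈ 3.3312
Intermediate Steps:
B(O) = O + O**2
(B(-1724) + 2427096)/((-157671 - 1*714806) + 2492777) = (-1724*(1 - 1724) + 2427096)/((-157671 - 1*714806) + 2492777) = (-1724*(-1723) + 2427096)/((-157671 - 714806) + 2492777) = (2970452 + 2427096)/(-872477 + 2492777) = 5397548/1620300 = 5397548*(1/1620300) = 1349387/405075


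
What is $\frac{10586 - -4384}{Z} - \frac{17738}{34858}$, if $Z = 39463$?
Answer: $- \frac{89085217}{687800627} \approx -0.12952$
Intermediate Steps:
$\frac{10586 - -4384}{Z} - \frac{17738}{34858} = \frac{10586 - -4384}{39463} - \frac{17738}{34858} = \left(10586 + 4384\right) \frac{1}{39463} - \frac{8869}{17429} = 14970 \cdot \frac{1}{39463} - \frac{8869}{17429} = \frac{14970}{39463} - \frac{8869}{17429} = - \frac{89085217}{687800627}$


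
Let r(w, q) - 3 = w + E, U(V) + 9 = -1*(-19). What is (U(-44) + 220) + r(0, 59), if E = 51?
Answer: 284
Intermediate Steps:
U(V) = 10 (U(V) = -9 - 1*(-19) = -9 + 19 = 10)
r(w, q) = 54 + w (r(w, q) = 3 + (w + 51) = 3 + (51 + w) = 54 + w)
(U(-44) + 220) + r(0, 59) = (10 + 220) + (54 + 0) = 230 + 54 = 284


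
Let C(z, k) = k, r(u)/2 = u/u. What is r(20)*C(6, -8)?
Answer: -16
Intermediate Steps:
r(u) = 2 (r(u) = 2*(u/u) = 2*1 = 2)
r(20)*C(6, -8) = 2*(-8) = -16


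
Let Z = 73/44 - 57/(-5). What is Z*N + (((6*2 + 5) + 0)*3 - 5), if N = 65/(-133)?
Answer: 231843/5852 ≈ 39.618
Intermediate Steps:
N = -65/133 (N = 65*(-1/133) = -65/133 ≈ -0.48872)
Z = 2873/220 (Z = 73*(1/44) - 57*(-⅕) = 73/44 + 57/5 = 2873/220 ≈ 13.059)
Z*N + (((6*2 + 5) + 0)*3 - 5) = (2873/220)*(-65/133) + (((6*2 + 5) + 0)*3 - 5) = -37349/5852 + (((12 + 5) + 0)*3 - 5) = -37349/5852 + ((17 + 0)*3 - 5) = -37349/5852 + (17*3 - 5) = -37349/5852 + (51 - 5) = -37349/5852 + 46 = 231843/5852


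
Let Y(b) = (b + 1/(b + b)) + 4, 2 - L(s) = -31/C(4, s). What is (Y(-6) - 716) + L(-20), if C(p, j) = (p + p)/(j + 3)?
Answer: -18767/24 ≈ -781.96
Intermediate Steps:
C(p, j) = 2*p/(3 + j) (C(p, j) = (2*p)/(3 + j) = 2*p/(3 + j))
L(s) = 109/8 + 31*s/8 (L(s) = 2 - (-31)/(2*4/(3 + s)) = 2 - (-31)/(8/(3 + s)) = 2 - (-31)*(3/8 + s/8) = 2 - (-93/8 - 31*s/8) = 2 + (93/8 + 31*s/8) = 109/8 + 31*s/8)
Y(b) = 4 + b + 1/(2*b) (Y(b) = (b + 1/(2*b)) + 4 = 4 + b + 1/(2*b))
(Y(-6) - 716) + L(-20) = ((4 - 6 + (½)/(-6)) - 716) + (109/8 + (31/8)*(-20)) = ((4 - 6 + (½)*(-⅙)) - 716) + (109/8 - 155/2) = ((4 - 6 - 1/12) - 716) - 511/8 = (-25/12 - 716) - 511/8 = -8617/12 - 511/8 = -18767/24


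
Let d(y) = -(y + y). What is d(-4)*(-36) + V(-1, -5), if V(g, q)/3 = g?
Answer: -291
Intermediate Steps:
d(y) = -2*y
V(g, q) = 3*g
d(-4)*(-36) + V(-1, -5) = -2*(-4)*(-36) + 3*(-1) = 8*(-36) - 3 = -288 - 3 = -291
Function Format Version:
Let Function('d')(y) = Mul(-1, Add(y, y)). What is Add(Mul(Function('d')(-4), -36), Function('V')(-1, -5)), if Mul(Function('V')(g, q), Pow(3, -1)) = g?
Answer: -291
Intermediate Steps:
Function('d')(y) = Mul(-2, y) (Function('d')(y) = Mul(-1, Mul(2, y)) = Mul(-2, y))
Function('V')(g, q) = Mul(3, g)
Add(Mul(Function('d')(-4), -36), Function('V')(-1, -5)) = Add(Mul(Mul(-2, -4), -36), Mul(3, -1)) = Add(Mul(8, -36), -3) = Add(-288, -3) = -291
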